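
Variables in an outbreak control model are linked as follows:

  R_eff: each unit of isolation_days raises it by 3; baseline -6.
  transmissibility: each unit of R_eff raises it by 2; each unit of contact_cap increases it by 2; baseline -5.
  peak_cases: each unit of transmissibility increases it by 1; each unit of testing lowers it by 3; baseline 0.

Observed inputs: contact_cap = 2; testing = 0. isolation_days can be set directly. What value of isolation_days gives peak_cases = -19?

Substituting into the transmissibility equation gives transmissibility = 6*isolation_days - 13.
Substituting into the peak_cases equation gives peak_cases = 6*isolation_days - 13.
Solve 6*isolation_days - 13 = -19: isolation_days = (-19 + 13) / 6 = -1.

isolation_days = -1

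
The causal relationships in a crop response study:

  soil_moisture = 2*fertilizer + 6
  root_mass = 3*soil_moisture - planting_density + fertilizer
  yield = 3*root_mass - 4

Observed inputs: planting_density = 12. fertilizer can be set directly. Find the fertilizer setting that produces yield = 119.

fertilizer = 5

Substituting into the root_mass equation gives root_mass = 7*fertilizer + 6.
Substituting into the yield equation gives yield = 21*fertilizer + 14.
Solve 21*fertilizer + 14 = 119: fertilizer = (119 - 14) / 21 = 5.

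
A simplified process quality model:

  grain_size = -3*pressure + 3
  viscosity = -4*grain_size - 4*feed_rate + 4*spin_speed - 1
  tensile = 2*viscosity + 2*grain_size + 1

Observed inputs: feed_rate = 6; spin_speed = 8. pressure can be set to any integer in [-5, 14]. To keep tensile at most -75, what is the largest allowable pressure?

pressure = -4

Substituting into the viscosity equation gives viscosity = 12*pressure - 5.
Substituting into the tensile equation gives tensile = 18*pressure - 3.
Require 18*pressure - 3 ≤ -75, so pressure ≤ -4.
The largest integer in [-5, 14] satisfying this is -4.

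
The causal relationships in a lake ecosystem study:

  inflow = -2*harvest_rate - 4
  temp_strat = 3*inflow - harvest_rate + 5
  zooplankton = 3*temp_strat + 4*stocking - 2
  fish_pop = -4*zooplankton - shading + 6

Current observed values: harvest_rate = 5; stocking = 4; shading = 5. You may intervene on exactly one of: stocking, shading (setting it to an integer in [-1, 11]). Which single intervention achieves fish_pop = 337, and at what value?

set stocking = 11

Intervening on stocking: with other inputs at their observed values, fish_pop = -16*stocking + 513. Solving for 337 gives stocking = 11, within [-1, 11].
Intervening on shading: fish_pop = -shading + 454. Reaching 337 requires shading = 117, outside [-1, 11].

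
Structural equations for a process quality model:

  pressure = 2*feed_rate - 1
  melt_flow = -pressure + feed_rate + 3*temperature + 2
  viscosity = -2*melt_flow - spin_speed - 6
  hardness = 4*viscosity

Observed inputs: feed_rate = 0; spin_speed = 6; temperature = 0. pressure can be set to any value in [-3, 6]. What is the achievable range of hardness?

Intervening on pressure fixes its value directly, overriding its dependence on feed_rate.
Substituting into the melt_flow equation gives melt_flow = -pressure + 2.
Substituting into the viscosity equation gives viscosity = 2*pressure - 16.
Substituting into the hardness equation gives hardness = 8*pressure - 64.
Linear in pressure, so extremes are at the endpoints: pressure = -3 gives hardness = -88; pressure = 6 gives hardness = -16.

-88 to -16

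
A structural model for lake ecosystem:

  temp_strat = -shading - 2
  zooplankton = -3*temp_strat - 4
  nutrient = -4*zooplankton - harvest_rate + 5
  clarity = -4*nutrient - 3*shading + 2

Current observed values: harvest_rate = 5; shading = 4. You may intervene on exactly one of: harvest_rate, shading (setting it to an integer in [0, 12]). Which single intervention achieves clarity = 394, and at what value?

Intervening on harvest_rate: clarity = 4*harvest_rate + 194. Reaching 394 requires harvest_rate = 50, outside [0, 12].
Intervening on shading: with other inputs at their observed values, clarity = 45*shading + 34. Solving for 394 gives shading = 8, within [0, 12].

set shading = 8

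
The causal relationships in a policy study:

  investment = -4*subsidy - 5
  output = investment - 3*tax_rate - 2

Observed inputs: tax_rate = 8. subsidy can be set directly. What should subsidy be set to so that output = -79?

subsidy = 12

Substituting into the output equation gives output = -4*subsidy - 31.
Solve -4*subsidy - 31 = -79: subsidy = (-79 + 31) / -4 = 12.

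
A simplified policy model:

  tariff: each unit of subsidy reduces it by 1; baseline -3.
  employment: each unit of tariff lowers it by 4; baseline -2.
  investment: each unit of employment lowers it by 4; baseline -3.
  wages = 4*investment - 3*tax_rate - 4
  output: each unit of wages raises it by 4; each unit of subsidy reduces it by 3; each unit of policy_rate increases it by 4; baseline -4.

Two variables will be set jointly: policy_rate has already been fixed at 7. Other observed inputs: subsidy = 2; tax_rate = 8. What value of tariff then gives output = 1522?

With policy_rate held at 7:
Intervening on tariff fixes its value directly, overriding its dependence on subsidy.
Substituting into the investment equation gives investment = 16*tariff + 5.
Substituting into the wages equation gives wages = 64*tariff - 8.
Substituting into the output equation gives output = 256*tariff - 14.
Solve 256*tariff - 14 = 1522: tariff = (1522 + 14) / 256 = 6.

tariff = 6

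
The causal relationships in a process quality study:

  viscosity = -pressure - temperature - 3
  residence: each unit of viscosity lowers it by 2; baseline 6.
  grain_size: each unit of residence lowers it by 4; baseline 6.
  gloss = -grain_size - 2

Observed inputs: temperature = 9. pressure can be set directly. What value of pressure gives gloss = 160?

pressure = 6

Substituting into the viscosity equation gives viscosity = -pressure - 12.
So residence = 2*pressure + 30.
Substituting into the grain_size equation gives grain_size = -8*pressure - 114.
This gives gloss = 8*pressure + 112.
Solve 8*pressure + 112 = 160: pressure = (160 - 112) / 8 = 6.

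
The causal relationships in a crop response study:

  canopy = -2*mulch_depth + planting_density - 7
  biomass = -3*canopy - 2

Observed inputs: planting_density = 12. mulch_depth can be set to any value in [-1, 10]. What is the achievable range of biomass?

Substituting into the canopy equation gives canopy = -2*mulch_depth + 5.
Substituting into the biomass equation gives biomass = 6*mulch_depth - 17.
Linear in mulch_depth, so extremes are at the endpoints: mulch_depth = -1 gives biomass = -23; mulch_depth = 10 gives biomass = 43.

-23 to 43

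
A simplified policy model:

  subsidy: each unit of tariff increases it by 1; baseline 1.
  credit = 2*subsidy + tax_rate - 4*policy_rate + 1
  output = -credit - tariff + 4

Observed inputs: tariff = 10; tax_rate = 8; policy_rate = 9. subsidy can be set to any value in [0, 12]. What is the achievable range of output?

-3 to 21

Intervening on subsidy fixes its value directly, overriding its dependence on tariff.
Substituting into the credit equation gives credit = 2*subsidy - 27.
Substituting into the output equation gives output = -2*subsidy + 21.
Linear in subsidy, so extremes are at the endpoints: subsidy = 0 gives output = 21; subsidy = 12 gives output = -3.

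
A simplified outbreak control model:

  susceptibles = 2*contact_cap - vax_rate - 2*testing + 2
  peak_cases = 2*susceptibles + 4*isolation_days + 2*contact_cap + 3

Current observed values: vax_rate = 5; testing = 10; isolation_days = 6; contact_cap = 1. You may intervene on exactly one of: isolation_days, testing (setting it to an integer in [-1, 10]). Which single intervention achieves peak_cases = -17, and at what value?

set isolation_days = 5

Intervening on isolation_days: with other inputs at their observed values, peak_cases = 4*isolation_days - 37. Solving for -17 gives isolation_days = 5, within [-1, 10].
Intervening on testing: peak_cases = -4*testing + 27. Reaching -17 requires testing = 11, outside [-1, 10].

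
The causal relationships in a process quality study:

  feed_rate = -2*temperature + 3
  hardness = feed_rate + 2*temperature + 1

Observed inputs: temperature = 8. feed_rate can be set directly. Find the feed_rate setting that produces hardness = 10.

Intervening on feed_rate fixes its value directly, overriding its dependence on temperature.
Substituting into the hardness equation gives hardness = feed_rate + 17.
Solve feed_rate + 17 = 10: feed_rate = (10 - 17) / 1 = -7.

feed_rate = -7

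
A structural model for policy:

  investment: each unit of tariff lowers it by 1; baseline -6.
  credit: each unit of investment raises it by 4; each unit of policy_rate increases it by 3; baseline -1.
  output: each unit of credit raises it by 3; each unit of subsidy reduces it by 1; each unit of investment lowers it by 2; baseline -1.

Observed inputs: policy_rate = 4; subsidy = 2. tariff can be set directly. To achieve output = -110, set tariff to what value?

Substituting into the credit equation gives credit = -4*tariff - 13.
Substituting into the output equation gives output = -10*tariff - 30.
Solve -10*tariff - 30 = -110: tariff = (-110 + 30) / -10 = 8.

tariff = 8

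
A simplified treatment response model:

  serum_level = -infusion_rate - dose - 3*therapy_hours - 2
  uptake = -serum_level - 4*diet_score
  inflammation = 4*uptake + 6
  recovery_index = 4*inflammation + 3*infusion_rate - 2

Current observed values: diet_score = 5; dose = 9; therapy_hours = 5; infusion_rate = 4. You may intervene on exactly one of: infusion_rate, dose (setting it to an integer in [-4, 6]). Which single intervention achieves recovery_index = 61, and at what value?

set infusion_rate = -3

Intervening on infusion_rate: with other inputs at their observed values, recovery_index = 19*infusion_rate + 118. Solving for 61 gives infusion_rate = -3, within [-4, 6].
Intervening on dose: recovery_index = 16*dose + 50. Reaching 61 requires dose = 11/16, not an integer.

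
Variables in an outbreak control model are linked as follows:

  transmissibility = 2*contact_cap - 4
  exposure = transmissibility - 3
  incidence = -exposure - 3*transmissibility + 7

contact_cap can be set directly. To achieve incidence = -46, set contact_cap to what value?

Substituting into the exposure equation gives exposure = 2*contact_cap - 7.
Substituting into the incidence equation gives incidence = -8*contact_cap + 26.
Solve -8*contact_cap + 26 = -46: contact_cap = (-46 - 26) / -8 = 9.

contact_cap = 9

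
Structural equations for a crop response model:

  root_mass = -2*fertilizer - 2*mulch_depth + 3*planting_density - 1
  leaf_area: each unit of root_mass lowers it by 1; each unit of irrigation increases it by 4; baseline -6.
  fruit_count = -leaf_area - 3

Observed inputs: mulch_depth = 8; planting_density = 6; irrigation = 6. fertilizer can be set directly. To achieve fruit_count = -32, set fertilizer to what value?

Substituting into the root_mass equation gives root_mass = -2*fertilizer + 1.
So leaf_area = 2*fertilizer + 17.
So fruit_count = -2*fertilizer - 20.
Solve -2*fertilizer - 20 = -32: fertilizer = (-32 + 20) / -2 = 6.

fertilizer = 6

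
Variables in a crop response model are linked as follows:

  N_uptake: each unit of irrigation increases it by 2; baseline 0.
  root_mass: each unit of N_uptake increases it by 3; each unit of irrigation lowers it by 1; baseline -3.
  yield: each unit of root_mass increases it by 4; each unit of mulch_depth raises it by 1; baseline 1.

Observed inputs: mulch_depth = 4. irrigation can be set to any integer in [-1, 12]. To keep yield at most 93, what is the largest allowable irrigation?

irrigation = 5

Substituting into the root_mass equation gives root_mass = 5*irrigation - 3.
So yield = 20*irrigation - 7.
Require 20*irrigation - 7 ≤ 93, so irrigation ≤ 5.
The largest integer in [-1, 12] satisfying this is 5.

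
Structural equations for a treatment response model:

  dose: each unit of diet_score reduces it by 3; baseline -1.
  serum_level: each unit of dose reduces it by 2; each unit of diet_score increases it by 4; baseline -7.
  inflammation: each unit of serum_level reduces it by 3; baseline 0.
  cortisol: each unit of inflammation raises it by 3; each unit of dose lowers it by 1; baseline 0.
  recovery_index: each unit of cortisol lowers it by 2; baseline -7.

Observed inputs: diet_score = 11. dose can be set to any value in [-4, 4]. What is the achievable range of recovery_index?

Intervening on dose fixes its value directly, overriding its dependence on diet_score.
Substituting into the serum_level equation gives serum_level = -2*dose + 37.
Substituting into the inflammation equation gives inflammation = 6*dose - 111.
Substituting into the cortisol equation gives cortisol = 17*dose - 333.
Substituting into the recovery_index equation gives recovery_index = -34*dose + 659.
Linear in dose, so extremes are at the endpoints: dose = -4 gives recovery_index = 795; dose = 4 gives recovery_index = 523.

523 to 795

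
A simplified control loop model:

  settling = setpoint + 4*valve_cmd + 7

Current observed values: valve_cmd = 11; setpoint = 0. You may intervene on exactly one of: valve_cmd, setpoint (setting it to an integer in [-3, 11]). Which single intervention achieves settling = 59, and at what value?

set setpoint = 8

Intervening on valve_cmd: settling = 4*valve_cmd + 7. Reaching 59 requires valve_cmd = 13, outside [-3, 11].
Intervening on setpoint: with other inputs at their observed values, settling = setpoint + 51. Solving for 59 gives setpoint = 8, within [-3, 11].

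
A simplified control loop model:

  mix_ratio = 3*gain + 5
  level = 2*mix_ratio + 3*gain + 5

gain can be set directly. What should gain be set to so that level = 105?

gain = 10

Substituting into the level equation gives level = 9*gain + 15.
Solve 9*gain + 15 = 105: gain = (105 - 15) / 9 = 10.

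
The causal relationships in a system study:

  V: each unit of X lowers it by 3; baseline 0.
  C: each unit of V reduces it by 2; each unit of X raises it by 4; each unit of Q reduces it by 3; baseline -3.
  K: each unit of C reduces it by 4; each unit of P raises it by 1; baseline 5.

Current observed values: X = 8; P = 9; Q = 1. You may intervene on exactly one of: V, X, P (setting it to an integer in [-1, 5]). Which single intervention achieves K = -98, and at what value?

set V = -1

Intervening on V: with other inputs at their observed values, K = 8*V - 90. Solving for -98 gives V = -1, within [-1, 5].
Intervening on X: K = -40*X + 38. Reaching -98 requires X = 17/5, not an integer.
Intervening on P: K = P - 291. Reaching -98 requires P = 193, outside [-1, 5].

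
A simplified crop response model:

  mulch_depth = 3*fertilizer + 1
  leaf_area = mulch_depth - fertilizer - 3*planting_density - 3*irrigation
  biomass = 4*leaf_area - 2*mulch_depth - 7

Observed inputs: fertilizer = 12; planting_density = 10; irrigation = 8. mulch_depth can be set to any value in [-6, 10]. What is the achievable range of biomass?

Intervening on mulch_depth fixes its value directly, overriding its dependence on fertilizer.
Substituting into the leaf_area equation gives leaf_area = mulch_depth - 66.
Substituting into the biomass equation gives biomass = 2*mulch_depth - 271.
Linear in mulch_depth, so extremes are at the endpoints: mulch_depth = -6 gives biomass = -283; mulch_depth = 10 gives biomass = -251.

-283 to -251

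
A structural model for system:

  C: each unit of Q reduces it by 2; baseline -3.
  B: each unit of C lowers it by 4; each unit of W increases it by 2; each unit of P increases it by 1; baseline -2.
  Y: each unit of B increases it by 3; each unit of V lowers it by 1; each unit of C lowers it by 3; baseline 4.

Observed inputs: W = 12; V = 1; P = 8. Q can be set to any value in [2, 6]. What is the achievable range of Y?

198 to 318

Substituting into the B equation gives B = 8*Q + 42.
So Y = 30*Q + 138.
Linear in Q, so extremes are at the endpoints: Q = 2 gives Y = 198; Q = 6 gives Y = 318.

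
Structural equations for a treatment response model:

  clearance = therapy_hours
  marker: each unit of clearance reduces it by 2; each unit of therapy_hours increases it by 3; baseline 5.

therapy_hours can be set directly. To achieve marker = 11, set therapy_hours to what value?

Substituting into the marker equation gives marker = therapy_hours + 5.
Solve therapy_hours + 5 = 11: therapy_hours = (11 - 5) / 1 = 6.

therapy_hours = 6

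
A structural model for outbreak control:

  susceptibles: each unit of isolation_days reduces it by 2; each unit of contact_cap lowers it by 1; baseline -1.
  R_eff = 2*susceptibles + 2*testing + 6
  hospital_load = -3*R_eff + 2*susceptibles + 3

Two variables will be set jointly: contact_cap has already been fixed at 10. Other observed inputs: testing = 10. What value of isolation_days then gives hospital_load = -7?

With contact_cap held at 10:
Substituting into the susceptibles equation gives susceptibles = -2*isolation_days - 11.
Substituting into the R_eff equation gives R_eff = -4*isolation_days + 4.
Substituting into the hospital_load equation gives hospital_load = 8*isolation_days - 31.
Solve 8*isolation_days - 31 = -7: isolation_days = (-7 + 31) / 8 = 3.

isolation_days = 3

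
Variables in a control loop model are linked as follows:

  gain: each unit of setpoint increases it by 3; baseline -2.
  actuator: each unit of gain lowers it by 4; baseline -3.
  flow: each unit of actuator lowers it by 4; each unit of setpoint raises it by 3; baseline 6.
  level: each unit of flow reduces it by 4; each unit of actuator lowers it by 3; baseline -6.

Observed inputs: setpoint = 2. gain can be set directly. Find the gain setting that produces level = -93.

gain = 0

Intervening on gain fixes its value directly, overriding its dependence on setpoint.
Substituting into the flow equation gives flow = 16*gain + 24.
Substituting into the level equation gives level = -52*gain - 93.
Solve -52*gain - 93 = -93: gain = (-93 + 93) / -52 = 0.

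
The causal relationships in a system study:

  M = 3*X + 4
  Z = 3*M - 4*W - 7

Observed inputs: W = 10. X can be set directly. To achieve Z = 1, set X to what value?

X = 4

Substituting into the Z equation gives Z = 9*X - 35.
Solve 9*X - 35 = 1: X = (1 + 35) / 9 = 4.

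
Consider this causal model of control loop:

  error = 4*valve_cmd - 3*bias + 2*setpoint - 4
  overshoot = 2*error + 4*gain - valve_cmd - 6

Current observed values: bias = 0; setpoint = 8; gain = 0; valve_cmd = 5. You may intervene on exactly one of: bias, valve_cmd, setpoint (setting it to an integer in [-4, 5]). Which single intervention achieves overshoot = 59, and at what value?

set bias = -1

Intervening on bias: with other inputs at their observed values, overshoot = -6*bias + 53. Solving for 59 gives bias = -1, within [-4, 5].
Intervening on valve_cmd: overshoot = 7*valve_cmd + 18. Reaching 59 requires valve_cmd = 41/7, not an integer.
Intervening on setpoint: overshoot = 4*setpoint + 21. Reaching 59 requires setpoint = 19/2, not an integer.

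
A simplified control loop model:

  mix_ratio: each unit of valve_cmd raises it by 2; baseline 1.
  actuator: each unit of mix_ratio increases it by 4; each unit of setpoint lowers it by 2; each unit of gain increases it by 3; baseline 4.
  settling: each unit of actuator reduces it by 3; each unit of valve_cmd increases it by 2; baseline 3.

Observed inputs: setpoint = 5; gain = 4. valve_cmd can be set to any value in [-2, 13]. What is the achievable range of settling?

-313 to 17

Substituting into the actuator equation gives actuator = 8*valve_cmd + 10.
Substituting into the settling equation gives settling = -22*valve_cmd - 27.
Linear in valve_cmd, so extremes are at the endpoints: valve_cmd = -2 gives settling = 17; valve_cmd = 13 gives settling = -313.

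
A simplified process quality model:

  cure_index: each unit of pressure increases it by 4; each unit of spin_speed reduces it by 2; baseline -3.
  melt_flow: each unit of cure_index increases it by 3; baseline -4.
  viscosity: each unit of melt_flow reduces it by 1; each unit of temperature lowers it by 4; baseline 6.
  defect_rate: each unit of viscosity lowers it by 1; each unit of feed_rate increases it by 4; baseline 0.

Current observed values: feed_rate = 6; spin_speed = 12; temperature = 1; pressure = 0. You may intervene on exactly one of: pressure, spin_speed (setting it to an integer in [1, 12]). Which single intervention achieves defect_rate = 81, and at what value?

set pressure = 12

Intervening on pressure: with other inputs at their observed values, defect_rate = 12*pressure - 63. Solving for 81 gives pressure = 12, within [1, 12].
Intervening on spin_speed: defect_rate = -6*spin_speed + 9. Reaching 81 requires spin_speed = -12, outside [1, 12].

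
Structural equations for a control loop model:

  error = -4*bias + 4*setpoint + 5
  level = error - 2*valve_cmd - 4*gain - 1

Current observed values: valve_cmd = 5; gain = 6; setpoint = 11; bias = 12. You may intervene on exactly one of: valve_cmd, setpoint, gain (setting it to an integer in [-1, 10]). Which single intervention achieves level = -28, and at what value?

Intervening on valve_cmd: with other inputs at their observed values, level = -2*valve_cmd - 24. Solving for -28 gives valve_cmd = 2, within [-1, 10].
Intervening on setpoint: level = 4*setpoint - 78. Reaching -28 requires setpoint = 25/2, not an integer.
Intervening on gain: level = -4*gain - 10. Reaching -28 requires gain = 9/2, not an integer.

set valve_cmd = 2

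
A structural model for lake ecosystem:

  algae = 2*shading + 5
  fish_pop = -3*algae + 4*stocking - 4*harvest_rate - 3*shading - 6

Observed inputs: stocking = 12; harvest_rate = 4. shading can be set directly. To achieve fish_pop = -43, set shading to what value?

Substituting into the fish_pop equation gives fish_pop = -9*shading + 11.
Solve -9*shading + 11 = -43: shading = (-43 - 11) / -9 = 6.

shading = 6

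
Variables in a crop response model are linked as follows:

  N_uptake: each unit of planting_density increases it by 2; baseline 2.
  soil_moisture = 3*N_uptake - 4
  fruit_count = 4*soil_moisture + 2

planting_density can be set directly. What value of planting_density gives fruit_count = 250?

planting_density = 10

Substituting into the soil_moisture equation gives soil_moisture = 6*planting_density + 2.
fruit_count becomes 24*planting_density + 10.
Solve 24*planting_density + 10 = 250: planting_density = (250 - 10) / 24 = 10.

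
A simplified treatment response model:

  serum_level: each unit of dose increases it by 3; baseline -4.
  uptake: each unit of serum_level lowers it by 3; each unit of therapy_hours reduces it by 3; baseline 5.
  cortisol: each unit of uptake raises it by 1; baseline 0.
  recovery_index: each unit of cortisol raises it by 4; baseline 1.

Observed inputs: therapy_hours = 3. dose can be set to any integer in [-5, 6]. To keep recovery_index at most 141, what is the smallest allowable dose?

dose = -3

Substituting into the uptake equation gives uptake = -9*dose + 8.
This gives cortisol = -9*dose + 8.
So recovery_index = -36*dose + 33.
Require -36*dose + 33 ≤ 141, so dose ≥ -3.
The smallest integer in [-5, 6] satisfying this is -3.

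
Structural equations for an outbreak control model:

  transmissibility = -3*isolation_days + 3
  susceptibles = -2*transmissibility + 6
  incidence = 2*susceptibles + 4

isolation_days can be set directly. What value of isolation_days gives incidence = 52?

Substituting into the susceptibles equation gives susceptibles = 6*isolation_days.
Substituting into the incidence equation gives incidence = 12*isolation_days + 4.
Solve 12*isolation_days + 4 = 52: isolation_days = (52 - 4) / 12 = 4.

isolation_days = 4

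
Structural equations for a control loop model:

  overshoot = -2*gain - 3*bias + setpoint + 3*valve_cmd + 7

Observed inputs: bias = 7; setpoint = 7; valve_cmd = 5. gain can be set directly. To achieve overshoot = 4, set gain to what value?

gain = 2

Substituting into the overshoot equation gives overshoot = -2*gain + 8.
Solve -2*gain + 8 = 4: gain = (4 - 8) / -2 = 2.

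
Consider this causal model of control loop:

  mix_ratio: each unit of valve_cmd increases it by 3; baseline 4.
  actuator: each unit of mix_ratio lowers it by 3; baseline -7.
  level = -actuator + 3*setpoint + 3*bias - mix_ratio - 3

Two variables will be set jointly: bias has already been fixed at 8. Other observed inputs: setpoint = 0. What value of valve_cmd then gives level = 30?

With bias held at 8:
Substituting into the actuator equation gives actuator = -9*valve_cmd - 19.
Substituting into the level equation gives level = 6*valve_cmd + 36.
Solve 6*valve_cmd + 36 = 30: valve_cmd = (30 - 36) / 6 = -1.

valve_cmd = -1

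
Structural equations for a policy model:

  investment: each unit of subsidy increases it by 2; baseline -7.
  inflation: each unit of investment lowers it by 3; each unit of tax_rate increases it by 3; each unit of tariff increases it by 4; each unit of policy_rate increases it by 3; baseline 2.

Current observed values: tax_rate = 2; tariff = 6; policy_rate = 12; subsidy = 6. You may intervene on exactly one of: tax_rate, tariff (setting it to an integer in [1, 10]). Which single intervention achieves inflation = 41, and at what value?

Intervening on tax_rate: inflation = 3*tax_rate + 47. Reaching 41 requires tax_rate = -2, outside [1, 10].
Intervening on tariff: with other inputs at their observed values, inflation = 4*tariff + 29. Solving for 41 gives tariff = 3, within [1, 10].

set tariff = 3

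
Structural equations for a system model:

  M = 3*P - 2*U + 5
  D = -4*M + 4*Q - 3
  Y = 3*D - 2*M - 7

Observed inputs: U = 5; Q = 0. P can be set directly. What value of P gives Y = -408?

Substituting into the M equation gives M = 3*P - 5.
Substituting into the D equation gives D = -12*P + 17.
This gives Y = -42*P + 54.
Solve -42*P + 54 = -408: P = (-408 - 54) / -42 = 11.

P = 11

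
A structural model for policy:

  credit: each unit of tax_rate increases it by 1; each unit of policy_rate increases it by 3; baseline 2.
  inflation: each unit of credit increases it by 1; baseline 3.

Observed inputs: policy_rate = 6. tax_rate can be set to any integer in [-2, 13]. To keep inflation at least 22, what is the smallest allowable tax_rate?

Substituting into the credit equation gives credit = tax_rate + 20.
Substituting into the inflation equation gives inflation = tax_rate + 23.
Require tax_rate + 23 ≥ 22, so tax_rate ≥ -1.
The smallest integer in [-2, 13] satisfying this is -1.

tax_rate = -1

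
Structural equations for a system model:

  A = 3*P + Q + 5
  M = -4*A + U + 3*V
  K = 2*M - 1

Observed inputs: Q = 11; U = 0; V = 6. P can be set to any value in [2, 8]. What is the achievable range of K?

Substituting into the A equation gives A = 3*P + 16.
So M = -12*P - 46.
This gives K = -24*P - 93.
Linear in P, so extremes are at the endpoints: P = 2 gives K = -141; P = 8 gives K = -285.

-285 to -141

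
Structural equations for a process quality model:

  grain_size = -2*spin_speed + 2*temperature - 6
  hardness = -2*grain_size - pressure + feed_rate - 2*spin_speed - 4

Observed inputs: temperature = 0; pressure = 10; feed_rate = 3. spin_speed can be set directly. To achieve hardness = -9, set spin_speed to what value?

spin_speed = -5

Substituting into the grain_size equation gives grain_size = -2*spin_speed - 6.
Substituting into the hardness equation gives hardness = 2*spin_speed + 1.
Solve 2*spin_speed + 1 = -9: spin_speed = (-9 - 1) / 2 = -5.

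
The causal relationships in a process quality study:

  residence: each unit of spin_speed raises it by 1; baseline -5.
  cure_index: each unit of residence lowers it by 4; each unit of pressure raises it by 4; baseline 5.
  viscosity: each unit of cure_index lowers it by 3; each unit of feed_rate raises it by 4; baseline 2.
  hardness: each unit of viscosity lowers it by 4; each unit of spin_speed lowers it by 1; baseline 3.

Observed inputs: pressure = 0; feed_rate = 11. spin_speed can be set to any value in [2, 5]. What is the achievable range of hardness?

Substituting into the cure_index equation gives cure_index = -4*spin_speed + 25.
Substituting into the viscosity equation gives viscosity = 12*spin_speed - 29.
Substituting into the hardness equation gives hardness = -49*spin_speed + 119.
Linear in spin_speed, so extremes are at the endpoints: spin_speed = 2 gives hardness = 21; spin_speed = 5 gives hardness = -126.

-126 to 21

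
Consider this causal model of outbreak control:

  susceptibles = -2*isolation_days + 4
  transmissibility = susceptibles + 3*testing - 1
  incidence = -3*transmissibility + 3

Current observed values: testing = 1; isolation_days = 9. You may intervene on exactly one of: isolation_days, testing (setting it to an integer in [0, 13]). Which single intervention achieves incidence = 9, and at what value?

set isolation_days = 4

Intervening on isolation_days: with other inputs at their observed values, incidence = 6*isolation_days - 15. Solving for 9 gives isolation_days = 4, within [0, 13].
Intervening on testing: incidence = -9*testing + 48. Reaching 9 requires testing = 13/3, not an integer.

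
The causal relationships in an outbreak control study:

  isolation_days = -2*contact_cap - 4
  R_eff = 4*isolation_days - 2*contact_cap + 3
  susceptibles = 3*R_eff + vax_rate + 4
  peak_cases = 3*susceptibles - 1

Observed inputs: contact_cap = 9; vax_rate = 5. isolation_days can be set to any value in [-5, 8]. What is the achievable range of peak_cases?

-289 to 179

Intervening on isolation_days fixes its value directly, overriding its dependence on contact_cap.
Substituting into the R_eff equation gives R_eff = 4*isolation_days - 15.
Substituting into the susceptibles equation gives susceptibles = 12*isolation_days - 36.
Substituting into the peak_cases equation gives peak_cases = 36*isolation_days - 109.
Linear in isolation_days, so extremes are at the endpoints: isolation_days = -5 gives peak_cases = -289; isolation_days = 8 gives peak_cases = 179.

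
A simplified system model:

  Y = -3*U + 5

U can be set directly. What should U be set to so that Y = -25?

Solve -3*U + 5 = -25: U = (-25 - 5) / -3 = 10.

U = 10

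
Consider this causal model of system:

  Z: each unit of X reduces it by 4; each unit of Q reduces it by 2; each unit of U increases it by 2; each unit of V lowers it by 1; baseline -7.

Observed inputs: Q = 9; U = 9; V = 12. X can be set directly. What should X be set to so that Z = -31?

X = 3

Substituting into the Z equation gives Z = -4*X - 19.
Solve -4*X - 19 = -31: X = (-31 + 19) / -4 = 3.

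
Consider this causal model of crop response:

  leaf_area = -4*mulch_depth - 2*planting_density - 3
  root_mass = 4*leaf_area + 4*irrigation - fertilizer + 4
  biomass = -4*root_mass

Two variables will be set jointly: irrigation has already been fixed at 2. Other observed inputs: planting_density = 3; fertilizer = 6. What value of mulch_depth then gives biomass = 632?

With irrigation held at 2:
Substituting into the leaf_area equation gives leaf_area = -4*mulch_depth - 9.
So root_mass = -16*mulch_depth - 30.
Substituting into the biomass equation gives biomass = 64*mulch_depth + 120.
Solve 64*mulch_depth + 120 = 632: mulch_depth = (632 - 120) / 64 = 8.

mulch_depth = 8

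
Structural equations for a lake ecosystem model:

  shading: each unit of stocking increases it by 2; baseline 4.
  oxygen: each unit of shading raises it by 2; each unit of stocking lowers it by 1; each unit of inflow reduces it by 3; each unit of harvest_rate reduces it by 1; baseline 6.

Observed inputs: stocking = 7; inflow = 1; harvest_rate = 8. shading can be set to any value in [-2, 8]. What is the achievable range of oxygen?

Intervening on shading fixes its value directly, overriding its dependence on stocking.
Substituting into the oxygen equation gives oxygen = 2*shading - 12.
Linear in shading, so extremes are at the endpoints: shading = -2 gives oxygen = -16; shading = 8 gives oxygen = 4.

-16 to 4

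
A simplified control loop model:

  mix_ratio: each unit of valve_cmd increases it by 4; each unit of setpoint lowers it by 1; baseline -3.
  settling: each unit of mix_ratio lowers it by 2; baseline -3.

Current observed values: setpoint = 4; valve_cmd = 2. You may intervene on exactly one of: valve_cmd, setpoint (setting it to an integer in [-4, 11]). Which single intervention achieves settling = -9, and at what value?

Intervening on valve_cmd: settling = -8*valve_cmd + 11. Reaching -9 requires valve_cmd = 5/2, not an integer.
Intervening on setpoint: with other inputs at their observed values, settling = 2*setpoint - 13. Solving for -9 gives setpoint = 2, within [-4, 11].

set setpoint = 2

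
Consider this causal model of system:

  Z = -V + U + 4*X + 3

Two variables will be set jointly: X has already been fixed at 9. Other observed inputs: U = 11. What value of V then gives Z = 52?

V = -2

With X held at 9:
Substituting into the Z equation gives Z = -V + 50.
Solve -V + 50 = 52: V = (52 - 50) / -1 = -2.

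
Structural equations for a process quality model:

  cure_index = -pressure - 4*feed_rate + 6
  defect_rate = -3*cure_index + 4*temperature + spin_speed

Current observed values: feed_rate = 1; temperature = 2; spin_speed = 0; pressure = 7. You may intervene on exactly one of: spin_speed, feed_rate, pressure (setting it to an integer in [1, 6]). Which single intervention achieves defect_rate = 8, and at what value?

Intervening on spin_speed: defect_rate = spin_speed + 23. Reaching 8 requires spin_speed = -15, outside [1, 6].
Intervening on feed_rate: defect_rate = 12*feed_rate + 11. Reaching 8 requires feed_rate = -1/4, not an integer.
Intervening on pressure: with other inputs at their observed values, defect_rate = 3*pressure + 2. Solving for 8 gives pressure = 2, within [1, 6].

set pressure = 2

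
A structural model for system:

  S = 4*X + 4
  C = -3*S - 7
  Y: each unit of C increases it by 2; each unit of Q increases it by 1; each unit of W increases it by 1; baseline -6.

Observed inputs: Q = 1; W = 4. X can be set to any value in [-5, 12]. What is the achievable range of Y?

Substituting into the C equation gives C = -12*X - 19.
Y becomes -24*X - 39.
Linear in X, so extremes are at the endpoints: X = -5 gives Y = 81; X = 12 gives Y = -327.

-327 to 81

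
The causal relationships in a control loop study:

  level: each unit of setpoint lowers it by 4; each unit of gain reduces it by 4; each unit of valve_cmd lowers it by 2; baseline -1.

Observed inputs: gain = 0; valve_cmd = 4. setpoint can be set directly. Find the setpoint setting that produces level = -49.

setpoint = 10

Substituting into the level equation gives level = -4*setpoint - 9.
Solve -4*setpoint - 9 = -49: setpoint = (-49 + 9) / -4 = 10.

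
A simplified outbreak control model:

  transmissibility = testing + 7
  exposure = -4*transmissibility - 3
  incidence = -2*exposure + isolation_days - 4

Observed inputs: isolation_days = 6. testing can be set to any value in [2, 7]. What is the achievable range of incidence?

Substituting into the exposure equation gives exposure = -4*testing - 31.
This gives incidence = 8*testing + 64.
Linear in testing, so extremes are at the endpoints: testing = 2 gives incidence = 80; testing = 7 gives incidence = 120.

80 to 120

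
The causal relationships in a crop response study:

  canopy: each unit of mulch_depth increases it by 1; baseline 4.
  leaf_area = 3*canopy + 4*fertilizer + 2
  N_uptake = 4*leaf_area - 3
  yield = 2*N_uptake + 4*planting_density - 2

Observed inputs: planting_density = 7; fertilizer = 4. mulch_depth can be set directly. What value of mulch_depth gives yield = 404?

mulch_depth = 6

Substituting into the leaf_area equation gives leaf_area = 3*mulch_depth + 30.
N_uptake becomes 12*mulch_depth + 117.
Substituting into the yield equation gives yield = 24*mulch_depth + 260.
Solve 24*mulch_depth + 260 = 404: mulch_depth = (404 - 260) / 24 = 6.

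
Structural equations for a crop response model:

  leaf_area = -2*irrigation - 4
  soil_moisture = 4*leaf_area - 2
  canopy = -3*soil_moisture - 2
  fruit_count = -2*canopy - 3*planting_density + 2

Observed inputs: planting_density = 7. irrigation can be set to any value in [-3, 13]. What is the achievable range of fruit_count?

-747 to 21

Substituting into the soil_moisture equation gives soil_moisture = -8*irrigation - 18.
Substituting into the canopy equation gives canopy = 24*irrigation + 52.
This gives fruit_count = -48*irrigation - 123.
Linear in irrigation, so extremes are at the endpoints: irrigation = -3 gives fruit_count = 21; irrigation = 13 gives fruit_count = -747.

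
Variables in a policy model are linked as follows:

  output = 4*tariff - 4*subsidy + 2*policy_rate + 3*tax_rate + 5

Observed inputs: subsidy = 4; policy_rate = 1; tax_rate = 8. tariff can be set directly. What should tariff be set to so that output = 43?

Substituting into the output equation gives output = 4*tariff + 15.
Solve 4*tariff + 15 = 43: tariff = (43 - 15) / 4 = 7.

tariff = 7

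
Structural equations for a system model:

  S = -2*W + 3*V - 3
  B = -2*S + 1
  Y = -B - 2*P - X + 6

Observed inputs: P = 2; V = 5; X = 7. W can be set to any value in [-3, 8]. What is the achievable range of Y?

Substituting into the S equation gives S = -2*W + 12.
B becomes 4*W - 23.
Substituting into the Y equation gives Y = -4*W + 18.
Linear in W, so extremes are at the endpoints: W = -3 gives Y = 30; W = 8 gives Y = -14.

-14 to 30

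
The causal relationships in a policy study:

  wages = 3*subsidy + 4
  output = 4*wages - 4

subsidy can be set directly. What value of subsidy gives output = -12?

subsidy = -2

Substituting into the output equation gives output = 12*subsidy + 12.
Solve 12*subsidy + 12 = -12: subsidy = (-12 - 12) / 12 = -2.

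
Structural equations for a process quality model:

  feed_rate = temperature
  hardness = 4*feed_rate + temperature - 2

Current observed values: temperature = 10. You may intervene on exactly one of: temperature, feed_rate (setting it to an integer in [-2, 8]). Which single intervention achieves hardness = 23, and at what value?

Intervening on temperature: with other inputs at their observed values, hardness = 5*temperature - 2. Solving for 23 gives temperature = 5, within [-2, 8].
Intervening on feed_rate: hardness = 4*feed_rate + 8. Reaching 23 requires feed_rate = 15/4, not an integer.

set temperature = 5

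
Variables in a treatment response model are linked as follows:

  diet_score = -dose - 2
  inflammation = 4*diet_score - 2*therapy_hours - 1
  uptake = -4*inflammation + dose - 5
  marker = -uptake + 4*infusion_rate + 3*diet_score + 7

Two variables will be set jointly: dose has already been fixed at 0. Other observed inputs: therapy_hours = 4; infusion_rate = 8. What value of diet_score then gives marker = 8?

diet_score = 0

With dose held at 0:
Intervening on diet_score fixes its value directly, overriding its dependence on dose.
Substituting into the inflammation equation gives inflammation = 4*diet_score - 9.
Substituting into the uptake equation gives uptake = -16*diet_score + 31.
So marker = 19*diet_score + 8.
Solve 19*diet_score + 8 = 8: diet_score = (8 - 8) / 19 = 0.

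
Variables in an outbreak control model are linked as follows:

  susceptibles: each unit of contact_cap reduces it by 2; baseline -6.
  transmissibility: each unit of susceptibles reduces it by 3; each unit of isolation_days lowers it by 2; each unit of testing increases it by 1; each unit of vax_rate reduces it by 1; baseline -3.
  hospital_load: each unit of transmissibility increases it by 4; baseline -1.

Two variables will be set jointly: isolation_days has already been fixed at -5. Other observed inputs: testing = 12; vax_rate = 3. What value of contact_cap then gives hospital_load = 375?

contact_cap = 10

With isolation_days held at -5:
Substituting into the transmissibility equation gives transmissibility = 6*contact_cap + 34.
Substituting into the hospital_load equation gives hospital_load = 24*contact_cap + 135.
Solve 24*contact_cap + 135 = 375: contact_cap = (375 - 135) / 24 = 10.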